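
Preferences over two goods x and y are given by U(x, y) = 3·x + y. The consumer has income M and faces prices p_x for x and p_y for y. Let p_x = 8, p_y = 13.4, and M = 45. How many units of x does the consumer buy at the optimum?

x* = 5.625

Linear utility — the consumer picks whichever good has higher MU/price: 3/8 = 0.375 vs 1/13.4 = 0.0746.
x gives more utility per dollar, so spend all income on x: x* = M/p_x, y* = 0.
Numerically: x* = 5.625, y* = 0.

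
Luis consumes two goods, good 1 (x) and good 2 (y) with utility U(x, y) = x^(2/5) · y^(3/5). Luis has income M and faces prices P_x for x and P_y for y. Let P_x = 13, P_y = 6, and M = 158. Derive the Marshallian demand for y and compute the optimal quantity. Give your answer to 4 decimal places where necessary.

y* = 15.8

The MRS is (2/3)·y/x. Set MRS = P_x/P_y.
So 0.4·P_y·y = 0.6·P_x·x; combined with the budget, a share 0.4 of income goes to x.
Demand: x*(P_x,P_y,M) = 0.4·M/P_x and y* = 0.6·M/P_y.
At P_x=13, P_y=6, M=158: y* = 0.6·158/6 = 15.8.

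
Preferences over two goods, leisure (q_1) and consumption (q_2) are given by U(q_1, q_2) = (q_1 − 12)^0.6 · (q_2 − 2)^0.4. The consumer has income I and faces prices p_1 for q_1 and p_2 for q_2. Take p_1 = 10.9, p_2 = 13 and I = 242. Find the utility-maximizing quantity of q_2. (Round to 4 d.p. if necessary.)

Let q_1' = q_1−12, q_2' = q_2−2. MRS = (3/2)·q_2'/q_1' = p_1/p_2.
After buying the subsistence bundle (12, 2), a share 0.6 of the remaining income goes to q_1: q_1* = 12 + 0.6·(I − 12p_1 − 2p_2)/p_1.
Discretionary income = 242 − 12·10.9 − 2·13 = 85.2; q_2* = 2 + 0.4·85.2/13 = 4.6215.

q_2* = 4.6215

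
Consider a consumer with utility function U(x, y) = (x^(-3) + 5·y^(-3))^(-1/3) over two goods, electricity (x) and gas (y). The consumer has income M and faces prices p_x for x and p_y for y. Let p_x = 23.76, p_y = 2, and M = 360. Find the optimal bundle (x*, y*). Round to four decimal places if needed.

x* = 12.2815, y* = 34.0956

From the CES first-order condition, (1/5)·(y/x)^(4) = p_x/p_y.
Hence y/x = (5·p_x/p_y)^(1/(4)), i.e. raised to the 0.25 power.
Substitute y = (y/x)·x into the budget: x* = M/(p_x + p_y·(y/x)).
Numerically y/x = 2.776174, so x* = 360/(23.76 + 2·2.776174) = 12.2815 and y* = 2.776174·12.2815 = 34.0956.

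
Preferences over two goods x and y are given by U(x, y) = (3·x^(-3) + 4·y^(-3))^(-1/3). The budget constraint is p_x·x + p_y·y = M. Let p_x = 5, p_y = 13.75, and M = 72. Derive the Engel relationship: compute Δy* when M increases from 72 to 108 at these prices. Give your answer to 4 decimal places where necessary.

From the CES first-order condition, (3/4)·(y/x)^(4) = p_x/p_y.
Solve for the ratio: y/x = [(4/3)·p_x/p_y]^(0.25).
With the ratio pinned down, the budget gives x* = M/(p_x + p_y·(y/x)) and y* = (y/x)·x*.
Numerically y/x = 0.834452, so x* = 72/(5 + 13.75·0.834452) = 4.3706 and y* = 0.834452·4.3706 = 3.6471.
At M' = 108: y* = 5.4706. Change: 5.4706 − 3.6471 = 1.8235.

Δy* = 1.8235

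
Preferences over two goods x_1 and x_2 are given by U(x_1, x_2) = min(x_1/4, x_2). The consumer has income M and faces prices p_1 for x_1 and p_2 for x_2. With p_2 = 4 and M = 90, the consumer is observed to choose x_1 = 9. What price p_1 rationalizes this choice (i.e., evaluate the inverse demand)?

Leontief preferences: the optimum is at the kink where x_1/4 = x_2/1, i.e. x_2 = (1/4)·x_1.
Budget: p_1·x_1 + p_2·(1/4)·x_1 = M, so (4·p_1 + p_2)·x_1 = 4·M.
Demand: x_1*(p_1,p_2,M) = 4·M/(4·p_1 + p_2), x_2* = M/(4·p_1 + p_2).
Set x_1* = 9 in the demand function and solve for p_1: p_1 = 9.

p_1 = 9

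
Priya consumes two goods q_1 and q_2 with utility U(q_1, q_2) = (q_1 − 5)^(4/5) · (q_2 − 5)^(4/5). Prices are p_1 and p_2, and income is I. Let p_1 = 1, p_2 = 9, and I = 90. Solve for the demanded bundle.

q_1* = 25, q_2* = 7.2222

Substituting into the budget: q_1* = 5 + 0.5·(I − 5·p_1 − 5·p_2)/p_1, and q_2* = 5 + 0.5·(…)/p_2.
Discretionary income = 90 − 5·1 − 5·9 = 40; q_1* = 5 + 0.5·40/1 = 25; q_2* = 5 + 0.5·40/9 = 7.2222.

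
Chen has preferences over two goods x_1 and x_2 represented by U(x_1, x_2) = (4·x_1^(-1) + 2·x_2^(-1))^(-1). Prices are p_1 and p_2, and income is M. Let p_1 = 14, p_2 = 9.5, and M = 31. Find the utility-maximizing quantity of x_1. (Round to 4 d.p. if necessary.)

From the CES first-order condition, 2·(x_2/x_1)^(2) = p_1/p_2.
Hence x_2/x_1 = ((1/2)·p_1/p_2)^(1/(2)), i.e. raised to the 0.5 power.
With the ratio pinned down, the budget gives x_1* = M/(p_1 + p_2·(x_2/x_1)) and x_2* = (x_2/x_1)·x_1*.
Numerically x_2/x_1 = 0.858395, so x_1* = 31/(14 + 9.5·0.858395) = 1.3992.

x_1* = 1.3992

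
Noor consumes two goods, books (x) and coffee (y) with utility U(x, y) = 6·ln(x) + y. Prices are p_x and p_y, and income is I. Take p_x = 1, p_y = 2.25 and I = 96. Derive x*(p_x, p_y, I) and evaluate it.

x* = 13.5

Set MRS = p_x/p_y: (6/x)/1 = p_x/p_y.
So x*(p_x,p_y) = 6·p_y/p_x, independent of income; and y* = (I − 6·p_y)/p_y.
At the given prices: x* = 6·2.25/1 = 13.5.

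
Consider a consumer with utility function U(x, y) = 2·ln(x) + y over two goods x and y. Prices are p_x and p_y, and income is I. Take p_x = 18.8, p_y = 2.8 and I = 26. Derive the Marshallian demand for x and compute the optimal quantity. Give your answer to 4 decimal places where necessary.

At the given prices: x* = 2·2.8/18.8 = 0.2979.

x* = 0.2979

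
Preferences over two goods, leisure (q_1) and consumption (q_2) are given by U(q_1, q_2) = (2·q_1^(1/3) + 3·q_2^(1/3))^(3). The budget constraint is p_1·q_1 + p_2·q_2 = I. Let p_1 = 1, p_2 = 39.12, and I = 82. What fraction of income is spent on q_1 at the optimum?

With the ratio pinned down, the budget gives q_1* = I/(p_1 + p_2·(q_2/q_1)) and q_2* = (q_2/q_1)·q_1*.
Numerically q_2/q_1 = 0.007508, so q_1* = 82/(1 + 39.12·0.007508) = 63.383 and q_2* = 0.007508·63.383 = 0.4759.
Expenditure on q_1: 1·63.383 = 63.383; share = 0.773.

share on q_1 = 0.773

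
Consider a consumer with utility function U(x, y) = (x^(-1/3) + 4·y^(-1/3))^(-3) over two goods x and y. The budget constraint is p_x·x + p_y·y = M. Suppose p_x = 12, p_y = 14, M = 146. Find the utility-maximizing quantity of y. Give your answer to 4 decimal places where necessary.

y* = 7.7814

From the CES first-order condition, (1/4)·(y/x)^(4/3) = p_x/p_y.
Hence y/x = (4·p_x/p_y)^(1/(4/3)), i.e. raised to the 0.75 power.
Substitute y = (y/x)·x into the budget: x* = M/(p_x + p_y·(y/x)).
Numerically y/x = 2.519619, so x* = 146/(12 + 14·2.519619) = 3.0883 and y* = 2.519619·3.0883 = 7.7814.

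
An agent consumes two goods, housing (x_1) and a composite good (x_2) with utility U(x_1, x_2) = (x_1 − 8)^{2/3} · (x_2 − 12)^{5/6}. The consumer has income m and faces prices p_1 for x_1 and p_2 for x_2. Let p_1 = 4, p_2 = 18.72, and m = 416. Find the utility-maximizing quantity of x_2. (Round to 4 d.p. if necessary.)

Discretionary income = 416 − 8·4 − 12·18.72 = 159.36; x_2* = 12 + 5/9·159.36/18.72 = 16.7293.

x_2* = 16.7293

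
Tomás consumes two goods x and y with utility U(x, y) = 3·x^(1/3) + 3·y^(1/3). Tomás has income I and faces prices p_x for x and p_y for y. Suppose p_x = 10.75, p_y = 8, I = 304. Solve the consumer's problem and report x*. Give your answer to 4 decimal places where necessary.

From the CES first-order condition, (y/x)^(2/3) = p_x/p_y.
Hence y/x = (p_x/p_y)^(1/(2/3)), i.e. raised to the 1.5 power.
With the ratio pinned down, the budget gives x* = I/(p_x + p_y·(y/x)) and y* = (y/x)·x*.
Numerically y/x = 1.557678, so x* = 304/(10.75 + 8·1.557678) = 13.097.

x* = 13.097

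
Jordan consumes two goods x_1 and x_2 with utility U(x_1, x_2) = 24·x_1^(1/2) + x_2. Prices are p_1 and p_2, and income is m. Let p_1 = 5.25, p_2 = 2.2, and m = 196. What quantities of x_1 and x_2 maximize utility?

Solve: √x_1 = 12·p_2/p_1, so x_1*(p_1,p_2) = (12·p_2/p_1)², and x_2* = (m − p_1·x_1*)/p_2.
Plugging in: x_1* = (12·2.2/5.25)² = 25.2865, x_2* = 28.7481.

x_1* = 25.2865, x_2* = 28.7481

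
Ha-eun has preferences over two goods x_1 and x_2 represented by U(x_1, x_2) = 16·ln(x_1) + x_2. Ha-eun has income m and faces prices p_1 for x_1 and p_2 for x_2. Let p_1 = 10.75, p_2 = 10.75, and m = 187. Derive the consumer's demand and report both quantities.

x_1* = 16, x_2* = 1.3953

So x_1*(p_1,p_2) = 16·p_2/p_1, independent of income; and x_2* = (m − 16·p_2)/p_2.
At the given prices: x_1* = 16·10.75/10.75 = 16, and x_2* = 1.3953.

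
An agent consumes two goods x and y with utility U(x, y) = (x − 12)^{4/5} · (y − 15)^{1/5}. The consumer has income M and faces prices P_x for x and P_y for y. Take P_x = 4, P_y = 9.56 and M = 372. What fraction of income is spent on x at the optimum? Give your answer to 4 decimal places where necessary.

This is Cobb-Douglas in (x−12, y−15): tangency gives 0.8·P_y·(y−15) = 0.2·P_x·(x−12).
Substituting into the budget: x* = 12 + 0.8·(M − 12·P_x − 15·P_y)/P_x, and y* = 15 + 0.2·(…)/P_y.
Discretionary income = 372 − 12·4 − 15·9.56 = 180.6; x* = 12 + 0.8·180.6/4 = 48.12; y* = 15 + 0.2·180.6/9.56 = 18.7782.
Expenditure on x: 4·48.12 = 192.48; share = 0.5174.

share on x = 0.5174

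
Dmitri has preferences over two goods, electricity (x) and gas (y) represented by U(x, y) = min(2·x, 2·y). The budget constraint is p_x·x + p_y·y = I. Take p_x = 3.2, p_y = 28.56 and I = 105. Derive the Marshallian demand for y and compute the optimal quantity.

With perfect complements, no substitution: consume in ratio x:y = 2:2.
Budget: p_x·x + p_y·x = I, so (2·p_x + 2·p_y)·x = 2·I.
Demand: x*(p_x,p_y,I) = 2·I/(2·p_x + 2·p_y), y* = 2·I/(2·p_x + 2·p_y).
Here 2·3.2 + 2·28.56 = 63.52, giving y* = 3.306.

y* = 3.306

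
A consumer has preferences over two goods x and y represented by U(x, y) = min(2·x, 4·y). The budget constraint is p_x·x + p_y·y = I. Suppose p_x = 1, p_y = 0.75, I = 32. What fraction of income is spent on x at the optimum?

Leontief preferences: the optimum is at the kink where x/4 = y/2, i.e. y = (1/2)·x.
Budget: p_x·x + p_y·(1/2)·x = I, so (4·p_x + 2·p_y)·x = 4·I.
Demand: x*(p_x,p_y,I) = 4·I/(4·p_x + 2·p_y), y* = 2·I/(4·p_x + 2·p_y).
Here 4·1 + 2·0.75 = 5.5, giving x* = 23.2727 and y* = 11.6364.
Expenditure on x: 1·23.2727 = 23.2727; share = 0.7273.

share on x = 0.7273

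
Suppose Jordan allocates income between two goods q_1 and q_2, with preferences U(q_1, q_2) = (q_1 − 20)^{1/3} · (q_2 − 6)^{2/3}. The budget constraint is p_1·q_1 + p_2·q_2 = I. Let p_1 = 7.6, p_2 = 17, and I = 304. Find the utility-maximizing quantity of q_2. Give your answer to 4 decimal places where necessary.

q_2* = 7.9608

MRS = (1/2)·(q_2−6)/(q_1−20). Tangency with p_1/p_2 gives q_2−6 = 2·(p_1/p_2)·(q_1−20).
After buying the subsistence bundle (20, 6), a share 1/3 of the remaining income goes to q_1: q_1* = 20 + 1/3·(I − 20p_1 − 6p_2)/p_1.
Discretionary income = 304 − 20·7.6 − 6·17 = 50; q_2* = 6 + 2/3·50/17 = 7.9608.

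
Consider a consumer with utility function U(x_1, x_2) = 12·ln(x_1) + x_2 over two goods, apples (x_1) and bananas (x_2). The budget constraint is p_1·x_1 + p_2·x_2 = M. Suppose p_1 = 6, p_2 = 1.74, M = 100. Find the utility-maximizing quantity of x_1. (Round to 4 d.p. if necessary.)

MU_x_1 = 12/x_1, MU_x_2 = 1. Tangency: 12/x_1 = p_1/p_2.
So x_1*(p_1,p_2) = 12·p_2/p_1, independent of income; and x_2* = (M − 12·p_2)/p_2.
At the given prices: x_1* = 12·1.74/6 = 3.48.

x_1* = 3.48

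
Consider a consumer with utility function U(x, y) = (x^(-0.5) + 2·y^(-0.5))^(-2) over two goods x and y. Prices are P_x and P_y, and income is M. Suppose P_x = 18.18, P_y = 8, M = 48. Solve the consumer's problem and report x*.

MRS = MU_x/MU_y = (1/2)·(y/x)^(1.5). Set equal to P_x/P_y.
Hence y/x = (2·P_x/P_y)^(1/(1.5)), i.e. raised to the 2/3 power.
Substitute y = (y/x)·x into the budget: x* = M/(P_x + P_y·(y/x)).
Numerically y/x = 2.743822, so x* = 48/(18.18 + 8·2.743822) = 1.1961.

x* = 1.1961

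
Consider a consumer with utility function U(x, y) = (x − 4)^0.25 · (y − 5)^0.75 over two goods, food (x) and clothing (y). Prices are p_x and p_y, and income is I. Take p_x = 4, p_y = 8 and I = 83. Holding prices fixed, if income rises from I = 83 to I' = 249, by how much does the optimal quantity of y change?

After buying the subsistence bundle (4, 5), a share 0.25 of the remaining income goes to x: x* = 4 + 0.25·(I − 4p_x − 5p_y)/p_x.
Discretionary income = 83 − 4·4 − 5·8 = 27; y* = 5 + 0.75·27/8 = 7.5312.
At I' = 249: y* = 23.0938. Change: 23.0938 − 7.5312 = 15.5625.

Δy* = 15.5625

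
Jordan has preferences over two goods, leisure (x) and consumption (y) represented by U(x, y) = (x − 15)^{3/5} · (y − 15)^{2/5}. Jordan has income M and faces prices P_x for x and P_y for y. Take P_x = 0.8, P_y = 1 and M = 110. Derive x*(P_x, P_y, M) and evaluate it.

x* = 77.25

MRS = (3/2)·(y−15)/(x−15). Tangency with P_x/P_y gives y−15 = (2/3)·(P_x/P_y)·(x−15).
After buying the subsistence bundle (15, 15), a share 0.6 of the remaining income goes to x: x* = 15 + 0.6·(M − 15P_x − 15P_y)/P_x.
Discretionary income = 110 − 15·0.8 − 15·1 = 83; x* = 15 + 0.6·83/0.8 = 77.25.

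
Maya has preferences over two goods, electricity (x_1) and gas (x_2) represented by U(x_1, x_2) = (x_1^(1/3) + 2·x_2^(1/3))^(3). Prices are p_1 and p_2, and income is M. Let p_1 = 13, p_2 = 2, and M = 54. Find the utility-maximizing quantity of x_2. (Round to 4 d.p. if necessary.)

x_2* = 23.7118

MRS = MU_x_1/MU_x_2 = (1/2)·(x_2/x_1)^(2/3). Set equal to p_1/p_2.
Hence x_2/x_1 = (2·p_1/p_2)^(1/(2/3)), i.e. raised to the 1.5 power.
With the ratio pinned down, the budget gives x_1* = M/(p_1 + p_2·(x_2/x_1)) and x_2* = (x_2/x_1)·x_1*.
Numerically x_2/x_1 = 46.872167, so x_1* = 54/(13 + 2·46.872167) = 0.5059 and x_2* = 46.872167·0.5059 = 23.7118.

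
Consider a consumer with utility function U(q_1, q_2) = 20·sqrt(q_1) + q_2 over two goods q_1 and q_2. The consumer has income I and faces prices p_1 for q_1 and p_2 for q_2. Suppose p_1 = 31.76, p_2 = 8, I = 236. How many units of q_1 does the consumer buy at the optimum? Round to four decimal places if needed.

q_1* = 6.3448

Set MRS = p_1/p_2: 10·q_1^(−1/2) = p_1/p_2.
Solve: √q_1 = 10·p_2/p_1, so q_1*(p_1,p_2) = (10·p_2/p_1)², and q_2* = (I − p_1·q_1*)/p_2.
Plugging in: q_1* = (10·8/31.76)² = 6.3448.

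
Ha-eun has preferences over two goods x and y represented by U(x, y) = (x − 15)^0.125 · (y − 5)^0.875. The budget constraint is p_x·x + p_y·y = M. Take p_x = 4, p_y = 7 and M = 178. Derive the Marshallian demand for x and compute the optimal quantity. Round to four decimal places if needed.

x* = 17.5938

Let x' = x−15, y' = y−5. MRS = (1/7)·y'/x' = p_x/p_y.
After buying the subsistence bundle (15, 5), a share 0.125 of the remaining income goes to x: x* = 15 + 0.125·(M − 15p_x − 5p_y)/p_x.
Discretionary income = 178 − 15·4 − 5·7 = 83; x* = 15 + 0.125·83/4 = 17.5938.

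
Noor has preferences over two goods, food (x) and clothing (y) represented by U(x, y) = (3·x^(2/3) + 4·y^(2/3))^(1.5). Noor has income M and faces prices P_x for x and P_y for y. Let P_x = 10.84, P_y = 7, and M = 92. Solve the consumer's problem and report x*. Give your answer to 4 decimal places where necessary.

x* = 1.2697

From the CES first-order condition, (3/4)·(y/x)^(1/3) = P_x/P_y.
Solve for the ratio: y/x = [(4/3)·P_x/P_y]^(3).
With the ratio pinned down, the budget gives x* = M/(P_x + P_y·(y/x)) and y* = (y/x)·x*.
Numerically y/x = 8.802579, so x* = 92/(10.84 + 7·8.802579) = 1.2697.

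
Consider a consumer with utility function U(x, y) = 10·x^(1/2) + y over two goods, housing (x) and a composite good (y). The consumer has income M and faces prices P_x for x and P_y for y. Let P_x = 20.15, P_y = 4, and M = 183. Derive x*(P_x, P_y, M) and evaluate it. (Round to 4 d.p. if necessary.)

Set MRS = P_x/P_y: 5·x^(−1/2) = P_x/P_y.
Thus x* = (5·P_y/P_x)² — independent of M — with the rest of income spent on y.
Plugging in: x* = (5·4/20.15)² = 0.9852.

x* = 0.9852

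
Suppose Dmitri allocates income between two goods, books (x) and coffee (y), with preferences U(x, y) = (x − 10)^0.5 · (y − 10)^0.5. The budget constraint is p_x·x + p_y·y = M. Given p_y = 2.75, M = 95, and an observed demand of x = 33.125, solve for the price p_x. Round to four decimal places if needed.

MRS = (y−10)/(x−10). Tangency with p_x/p_y gives y−10 = (p_x/p_y)·(x−10).
Substituting into the budget: x* = 10 + 0.5·(M − 10·p_x − 10·p_y)/p_x, and y* = 10 + 0.5·(…)/p_y.
Set x* = 33.125 in the demand function and solve for p_x: p_x = 1.2.

p_x = 1.2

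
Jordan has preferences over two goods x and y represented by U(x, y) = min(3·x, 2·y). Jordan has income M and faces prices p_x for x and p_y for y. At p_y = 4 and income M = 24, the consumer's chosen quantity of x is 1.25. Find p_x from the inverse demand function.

p_x = 13.2

With perfect complements, no substitution: consume in ratio x:y = 2:3.
Budget: p_x·x + p_y·(3/2)·x = M, so (2·p_x + 3·p_y)·x = 2·M.
Demand: x*(p_x,p_y,M) = 2·M/(2·p_x + 3·p_y), y* = 3·M/(2·p_x + 3·p_y).
Set x* = 1.25 in the demand function and solve for p_x: p_x = 13.2.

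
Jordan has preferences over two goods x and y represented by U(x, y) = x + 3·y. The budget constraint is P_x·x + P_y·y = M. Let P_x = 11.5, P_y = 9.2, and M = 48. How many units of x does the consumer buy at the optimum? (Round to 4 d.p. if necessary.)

Linear utility — the consumer picks whichever good has higher MU/price: 1/11.5 = 0.087 vs 3/9.2 = 0.3261.
y gives more utility per dollar, so spend all income on y: y* = M/P_y, x* = 0.
Numerically: x* = 0, y* = 5.2174.

x* = 0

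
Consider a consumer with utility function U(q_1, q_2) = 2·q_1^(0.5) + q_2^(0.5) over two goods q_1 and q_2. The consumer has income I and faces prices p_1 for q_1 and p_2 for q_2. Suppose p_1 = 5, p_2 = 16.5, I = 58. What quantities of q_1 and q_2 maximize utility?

q_1* = 10.7831, q_2* = 0.2475

From the CES first-order condition, 2·(q_2/q_1)^(0.5) = p_1/p_2.
Hence q_2/q_1 = ((1/2)·p_1/p_2)^(1/(0.5)), i.e. raised to the 2 power.
With the ratio pinned down, the budget gives q_1* = I/(p_1 + p_2·(q_2/q_1)) and q_2* = (q_2/q_1)·q_1*.
Numerically q_2/q_1 = 0.022957, so q_1* = 58/(5 + 16.5·0.022957) = 10.7831 and q_2* = 0.022957·10.7831 = 0.2475.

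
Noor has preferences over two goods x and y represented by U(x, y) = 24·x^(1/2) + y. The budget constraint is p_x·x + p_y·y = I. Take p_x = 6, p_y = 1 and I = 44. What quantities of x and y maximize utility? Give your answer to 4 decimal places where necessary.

x* = 4, y* = 20

MU_x = 12/√x, MU_y = 1. Tangency: 12/√x = p_x/p_y.
Thus x* = (12·p_y/p_x)² — independent of I — with the rest of income spent on y.
Plugging in: x* = (12·1/6)² = 4, y* = 20.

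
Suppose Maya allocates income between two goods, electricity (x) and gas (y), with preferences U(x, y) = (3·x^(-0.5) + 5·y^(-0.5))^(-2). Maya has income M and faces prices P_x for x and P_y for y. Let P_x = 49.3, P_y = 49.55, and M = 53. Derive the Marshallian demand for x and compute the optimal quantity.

x* = 0.4464

MRS = MU_x/MU_y = (3/5)·(y/x)^(1.5). Set equal to P_x/P_y.
Hence y/x = ((5/3)·P_x/P_y)^(1/(1.5)), i.e. raised to the 2/3 power.
With the ratio pinned down, the budget gives x* = M/(P_x + P_y·(y/x)) and y* = (y/x)·x*.
Numerically y/x = 1.400989, so x* = 53/(49.3 + 49.55·1.400989) = 0.4464.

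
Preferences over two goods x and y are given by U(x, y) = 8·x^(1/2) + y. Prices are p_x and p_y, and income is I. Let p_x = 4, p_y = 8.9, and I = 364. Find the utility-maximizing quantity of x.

x* = 79.21

MU_x = 4/√x, MU_y = 1. Tangency: 4/√x = p_x/p_y.
Solve: √x = 4·p_y/p_x, so x*(p_x,p_y) = (4·p_y/p_x)², and y* = (I − p_x·x*)/p_y.
Plugging in: x* = (4·8.9/4)² = 79.21.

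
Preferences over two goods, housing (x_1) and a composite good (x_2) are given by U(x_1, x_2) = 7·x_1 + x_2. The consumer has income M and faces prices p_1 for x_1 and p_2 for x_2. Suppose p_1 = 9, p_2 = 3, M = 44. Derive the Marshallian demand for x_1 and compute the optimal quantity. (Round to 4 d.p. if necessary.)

x_1 gives more utility per dollar, so spend all income on x_1: x_1* = M/p_1, x_2* = 0.
Numerically: x_1* = 4.8889, x_2* = 0.

x_1* = 4.8889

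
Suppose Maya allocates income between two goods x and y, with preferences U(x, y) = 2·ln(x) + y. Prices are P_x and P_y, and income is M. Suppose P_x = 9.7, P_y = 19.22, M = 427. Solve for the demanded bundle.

x* = 3.9629, y* = 20.2164

MU_x = 2/x, MU_y = 1. Tangency: 2/x = P_x/P_y.
So x*(P_x,P_y) = 2·P_y/P_x, independent of income; and y* = (M − 2·P_y)/P_y.
At the given prices: x* = 2·19.22/9.7 = 3.9629, and y* = 20.2164.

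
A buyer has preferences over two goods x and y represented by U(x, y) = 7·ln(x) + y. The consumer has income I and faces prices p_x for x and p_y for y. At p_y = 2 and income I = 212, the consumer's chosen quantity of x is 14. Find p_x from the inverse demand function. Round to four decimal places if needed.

Set MRS = p_x/p_y: (7/x)/1 = p_x/p_y.
So x*(p_x,p_y) = 7·p_y/p_x, independent of income; and y* = (I − 7·p_y)/p_y.
Set x* = 14 in the demand function and solve for p_x: p_x = 1.

p_x = 1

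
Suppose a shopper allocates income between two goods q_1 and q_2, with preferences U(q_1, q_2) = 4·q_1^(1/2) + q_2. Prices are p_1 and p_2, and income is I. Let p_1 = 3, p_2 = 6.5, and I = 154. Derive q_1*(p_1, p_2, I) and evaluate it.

Set MRS = p_1/p_2: 2·q_1^(−1/2) = p_1/p_2.
Solve: √q_1 = 2·p_2/p_1, so q_1*(p_1,p_2) = (2·p_2/p_1)², and q_2* = (I − p_1·q_1*)/p_2.
Plugging in: q_1* = (2·6.5/3)² = 18.7778.

q_1* = 18.7778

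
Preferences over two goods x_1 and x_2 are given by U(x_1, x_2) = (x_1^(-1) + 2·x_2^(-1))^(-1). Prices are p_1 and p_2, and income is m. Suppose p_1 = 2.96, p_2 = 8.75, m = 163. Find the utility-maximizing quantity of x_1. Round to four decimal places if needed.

From the CES first-order condition, (1/2)·(x_2/x_1)^(2) = p_1/p_2.
Solve for the ratio: x_2/x_1 = [2·p_1/p_2]^(0.5).
Substitute x_2 = (x_2/x_1)·x_1 into the budget: x_1* = m/(p_1 + p_2·(x_2/x_1)).
Numerically x_2/x_1 = 0.82254, so x_1* = 163/(2.96 + 8.75·0.82254) = 16.0477.

x_1* = 16.0477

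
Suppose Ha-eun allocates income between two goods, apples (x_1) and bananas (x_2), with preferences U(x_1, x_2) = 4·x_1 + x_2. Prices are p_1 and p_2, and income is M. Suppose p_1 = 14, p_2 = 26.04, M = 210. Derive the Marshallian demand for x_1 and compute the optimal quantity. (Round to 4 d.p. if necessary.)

x_1* = 15

Linear utility — the consumer picks whichever good has higher MU/price: 4/14 = 0.2857 vs 1/26.04 = 0.0384.
x_1 gives more utility per dollar, so spend all income on x_1: x_1* = M/p_1, x_2* = 0.
Numerically: x_1* = 15, x_2* = 0.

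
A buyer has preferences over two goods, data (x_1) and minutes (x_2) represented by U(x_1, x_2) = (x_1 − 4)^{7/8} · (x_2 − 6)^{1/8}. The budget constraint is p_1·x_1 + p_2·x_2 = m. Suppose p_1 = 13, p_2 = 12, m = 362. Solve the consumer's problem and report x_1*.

x_1* = 20.0192

MRS = 7·(x_2−6)/(x_1−4). Tangency with p_1/p_2 gives x_2−6 = (1/7)·(p_1/p_2)·(x_1−4).
After buying the subsistence bundle (4, 6), a share 0.875 of the remaining income goes to x_1: x_1* = 4 + 0.875·(m − 4p_1 − 6p_2)/p_1.
Discretionary income = 362 − 4·13 − 6·12 = 238; x_1* = 4 + 0.875·238/13 = 20.0192.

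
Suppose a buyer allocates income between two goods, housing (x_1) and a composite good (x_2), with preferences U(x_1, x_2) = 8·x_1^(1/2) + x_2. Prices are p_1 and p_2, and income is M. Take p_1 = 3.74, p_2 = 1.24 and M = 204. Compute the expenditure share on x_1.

Utility is quasi-linear in x_2; the FOC for x_1 is 4/√x_1 = p_1/p_2.
Solve: √x_1 = 4·p_2/p_1, so x_1*(p_1,p_2) = (4·p_2/p_1)², and x_2* = (M − p_1·x_1*)/p_2.
Plugging in: x_1* = (4·1.24/3.74)² = 1.7588, x_2* = 159.2113.
Expenditure on x_1: 3.74·1.7588 = 6.578; share = 0.0322.

share on x_1 = 0.0322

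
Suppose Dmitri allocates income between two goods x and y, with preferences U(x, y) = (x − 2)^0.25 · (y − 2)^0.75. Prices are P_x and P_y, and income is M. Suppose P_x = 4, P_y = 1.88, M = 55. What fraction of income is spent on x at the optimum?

Let x' = x−2, y' = y−2. MRS = (1/3)·y'/x' = P_x/P_y.
Substituting into the budget: x* = 2 + 0.25·(M − 2·P_x − 2·P_y)/P_x, and y* = 2 + 0.75·(…)/P_y.
Discretionary income = 55 − 2·4 − 2·1.88 = 43.24; x* = 2 + 0.25·43.24/4 = 4.7025; y* = 2 + 0.75·43.24/1.88 = 19.25.
Expenditure on x: 4·4.7025 = 18.81; share = 0.342.

share on x = 0.342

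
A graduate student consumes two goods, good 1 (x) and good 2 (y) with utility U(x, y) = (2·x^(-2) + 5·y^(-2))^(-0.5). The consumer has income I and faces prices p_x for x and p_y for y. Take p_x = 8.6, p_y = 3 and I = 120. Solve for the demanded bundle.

x* = 8.3426, y* = 16.0845

MU_x ∝ 2·x^(-3), MU_y ∝ 5·y^(-3), so MRS = (2/5)·(y/x)^(3) = p_x/p_y.
Hence y/x = ((5/2)·p_x/p_y)^(1/(3)), i.e. raised to the 1/3 power.
With the ratio pinned down, the budget gives x* = I/(p_x + p_y·(y/x)) and y* = (y/x)·x*.
Numerically y/x = 1.927994, so x* = 120/(8.6 + 3·1.927994) = 8.3426 and y* = 1.927994·8.3426 = 16.0845.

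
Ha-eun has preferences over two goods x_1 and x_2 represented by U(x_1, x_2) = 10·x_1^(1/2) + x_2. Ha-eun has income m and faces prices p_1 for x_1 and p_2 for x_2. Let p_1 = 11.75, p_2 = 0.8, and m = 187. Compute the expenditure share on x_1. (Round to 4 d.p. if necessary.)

Thus x_1* = (5·p_2/p_1)² — independent of m — with the rest of income spent on x_2.
Plugging in: x_1* = (5·0.8/11.75)² = 0.1159, x_2* = 232.0479.
Expenditure on x_1: 11.75·0.1159 = 1.3617; share = 0.0073.

share on x_1 = 0.0073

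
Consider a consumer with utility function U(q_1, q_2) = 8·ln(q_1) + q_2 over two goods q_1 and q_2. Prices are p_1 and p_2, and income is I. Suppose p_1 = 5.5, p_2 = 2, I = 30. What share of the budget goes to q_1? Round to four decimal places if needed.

MU_q_1 = 8/q_1, MU_q_2 = 1. Tangency: 8/q_1 = p_1/p_2.
So q_1*(p_1,p_2) = 8·p_2/p_1, independent of income; and q_2* = (I − 8·p_2)/p_2.
At the given prices: q_1* = 8·2/5.5 = 2.9091, and q_2* = 7.
Expenditure on q_1: 5.5·2.9091 = 16; share = 0.5333.

share on q_1 = 0.5333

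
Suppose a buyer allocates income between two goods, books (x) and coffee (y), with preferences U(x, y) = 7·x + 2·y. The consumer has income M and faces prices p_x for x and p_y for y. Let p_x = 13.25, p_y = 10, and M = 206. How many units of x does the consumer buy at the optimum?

x* = 15.5472

Perfect substitutes: compare marginal utility per dollar. 7/p_x vs 2/p_y → 0.5283 vs 0.2.
x gives more utility per dollar, so spend all income on x: x* = M/p_x, y* = 0.
Numerically: x* = 15.5472, y* = 0.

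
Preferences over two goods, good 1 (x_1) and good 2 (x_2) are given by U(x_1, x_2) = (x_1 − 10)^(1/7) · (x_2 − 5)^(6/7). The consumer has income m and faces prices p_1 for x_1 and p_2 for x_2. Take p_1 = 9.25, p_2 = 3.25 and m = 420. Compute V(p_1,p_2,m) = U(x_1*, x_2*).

Let x_1' = x_1−10, x_2' = x_2−5. MRS = (1/6)·x_2'/x_1' = p_1/p_2.
Substituting into the budget: x_1* = 10 + 1/7·(m − 10·p_1 − 5·p_2)/p_1, and x_2* = 5 + 6/7·(…)/p_2.
Discretionary income = 420 − 10·9.25 − 5·3.25 = 311.25; x_1* = 10 + 1/7·311.25/9.25 = 14.8069; x_2* = 5 + 6/7·311.25/3.25 = 87.0879.
Utility at the optimum: U(14.8069, 87.0879) = 54.7294.

V = 54.7294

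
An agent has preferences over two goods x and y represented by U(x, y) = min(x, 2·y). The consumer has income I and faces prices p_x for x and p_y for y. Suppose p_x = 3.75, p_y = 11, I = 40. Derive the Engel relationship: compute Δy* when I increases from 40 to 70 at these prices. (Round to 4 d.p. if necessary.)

With perfect complements, no substitution: consume in ratio x:y = 2:1.
Budget: p_x·x + p_y·(1/2)·x = I, so (2·p_x + p_y)·x = 2·I.
Demand: x*(p_x,p_y,I) = 2·I/(2·p_x + p_y), y* = I/(2·p_x + p_y).
Here 2·3.75 + 11 = 18.5, giving y* = 2.1622.
At I' = 70: y* = 3.7838. Change: 3.7838 − 2.1622 = 1.6216.

Δy* = 1.6216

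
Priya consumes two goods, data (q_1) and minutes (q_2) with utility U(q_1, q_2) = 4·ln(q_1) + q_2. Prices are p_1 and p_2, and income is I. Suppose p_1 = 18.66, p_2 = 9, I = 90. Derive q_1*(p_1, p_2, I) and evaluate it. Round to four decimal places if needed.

MU_q_1 = 4/q_1, MU_q_2 = 1. Tangency: 4/q_1 = p_1/p_2.
So q_1*(p_1,p_2) = 4·p_2/p_1, independent of income; and q_2* = (I − 4·p_2)/p_2.
At the given prices: q_1* = 4·9/18.66 = 1.9293.

q_1* = 1.9293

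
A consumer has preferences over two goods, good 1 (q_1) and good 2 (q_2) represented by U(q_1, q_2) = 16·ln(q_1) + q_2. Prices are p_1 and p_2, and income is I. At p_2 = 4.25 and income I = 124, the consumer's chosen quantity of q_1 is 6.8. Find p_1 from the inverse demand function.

Set MRS = p_1/p_2: (16/q_1)/1 = p_1/p_2.
So q_1*(p_1,p_2) = 16·p_2/p_1, independent of income; and q_2* = (I − 16·p_2)/p_2.
Set q_1* = 6.8 in the demand function and solve for p_1: p_1 = 10.

p_1 = 10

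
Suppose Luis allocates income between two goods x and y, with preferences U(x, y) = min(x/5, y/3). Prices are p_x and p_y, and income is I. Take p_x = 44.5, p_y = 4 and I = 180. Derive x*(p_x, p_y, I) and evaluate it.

Leontief preferences: the optimum is at the kink where x/5 = y/3, i.e. y = (3/5)·x.
Budget: p_x·x + p_y·(3/5)·x = I, so (5·p_x + 3·p_y)·x = 5·I.
Demand: x*(p_x,p_y,I) = 5·I/(5·p_x + 3·p_y), y* = 3·I/(5·p_x + 3·p_y).
Here 5·44.5 + 3·4 = 234.5, giving x* = 3.838.

x* = 3.838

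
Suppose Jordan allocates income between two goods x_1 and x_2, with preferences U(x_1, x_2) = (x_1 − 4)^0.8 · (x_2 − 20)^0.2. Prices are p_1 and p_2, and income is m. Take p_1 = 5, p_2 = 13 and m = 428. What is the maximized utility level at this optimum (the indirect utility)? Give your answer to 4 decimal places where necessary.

MRS = 4·(x_2−20)/(x_1−4). Tangency with p_1/p_2 gives x_2−20 = (1/4)·(p_1/p_2)·(x_1−4).
After buying the subsistence bundle (4, 20), a share 0.8 of the remaining income goes to x_1: x_1* = 4 + 0.8·(m − 4p_1 − 20p_2)/p_1.
Discretionary income = 428 − 4·5 − 20·13 = 148; x_1* = 4 + 0.8·148/5 = 27.68; x_2* = 20 + 0.2·148/13 = 22.2769.
Utility at the optimum: U(27.68, 22.2769) = 14.8243.

V = 14.8243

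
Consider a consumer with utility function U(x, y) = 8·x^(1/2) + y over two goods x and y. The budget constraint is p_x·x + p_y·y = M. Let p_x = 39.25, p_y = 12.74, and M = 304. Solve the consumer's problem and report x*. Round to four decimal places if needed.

x* = 1.6857

Set MRS = p_x/p_y: 4·x^(−1/2) = p_x/p_y.
Thus x* = (4·p_y/p_x)² — independent of M — with the rest of income spent on y.
Plugging in: x* = (4·12.74/39.25)² = 1.6857.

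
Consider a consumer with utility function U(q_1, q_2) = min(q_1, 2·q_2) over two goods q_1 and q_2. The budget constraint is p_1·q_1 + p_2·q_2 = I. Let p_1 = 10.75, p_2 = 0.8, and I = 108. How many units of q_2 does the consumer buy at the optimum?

q_2* = 4.843

With perfect complements, no substitution: consume in ratio q_1:q_2 = 2:1.
Budget: p_1·q_1 + p_2·(1/2)·q_1 = I, so (2·p_1 + p_2)·q_1 = 2·I.
Demand: q_1*(p_1,p_2,I) = 2·I/(2·p_1 + p_2), q_2* = I/(2·p_1 + p_2).
Here 2·10.75 + 0.8 = 22.3, giving q_2* = 4.843.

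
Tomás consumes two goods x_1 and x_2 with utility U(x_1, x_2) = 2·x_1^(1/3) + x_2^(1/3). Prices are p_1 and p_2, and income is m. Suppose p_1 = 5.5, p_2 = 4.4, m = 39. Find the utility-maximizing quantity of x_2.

x_2* = 2.5111

MRS = MU_x_1/MU_x_2 = 2·(x_2/x_1)^(2/3). Set equal to p_1/p_2.
Hence x_2/x_1 = ((1/2)·p_1/p_2)^(1/(2/3)), i.e. raised to the 1.5 power.
Substitute x_2 = (x_2/x_1)·x_1 into the budget: x_1* = m/(p_1 + p_2·(x_2/x_1)).
Numerically x_2/x_1 = 0.494106, so x_1* = 39/(5.5 + 4.4·0.494106) = 5.0821 and x_2* = 0.494106·5.0821 = 2.5111.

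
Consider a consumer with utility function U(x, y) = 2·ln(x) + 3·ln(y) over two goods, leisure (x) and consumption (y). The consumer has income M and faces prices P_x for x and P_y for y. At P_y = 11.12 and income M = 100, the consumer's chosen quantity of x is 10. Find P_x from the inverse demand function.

P_x = 4

MU_x/MU_y = (2·y)/(3·x); tangency sets this equal to P_x/P_y.
Rearranging, P_y·y = (3/2)·P_x·x. Substituting into the budget gives P_x·x·(1 + (3/2)) = M.
Demand: x*(P_x,P_y,M) = 0.4·M/P_x and y* = 0.6·M/P_y.
Set x* = 10 in the demand function and solve for P_x: P_x = 4.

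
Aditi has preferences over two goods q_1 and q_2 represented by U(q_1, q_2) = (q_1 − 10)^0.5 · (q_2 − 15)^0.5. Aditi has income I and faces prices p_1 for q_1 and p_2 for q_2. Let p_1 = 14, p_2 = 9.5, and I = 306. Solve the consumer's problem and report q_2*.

This is Cobb-Douglas in (q_1−10, q_2−15): tangency gives 0.5·p_2·(q_2−15) = 0.5·p_1·(q_1−10).
After buying the subsistence bundle (10, 15), a share 0.5 of the remaining income goes to q_1: q_1* = 10 + 0.5·(I − 10p_1 − 15p_2)/p_1.
Discretionary income = 306 − 10·14 − 15·9.5 = 23.5; q_2* = 15 + 0.5·23.5/9.5 = 16.2368.

q_2* = 16.2368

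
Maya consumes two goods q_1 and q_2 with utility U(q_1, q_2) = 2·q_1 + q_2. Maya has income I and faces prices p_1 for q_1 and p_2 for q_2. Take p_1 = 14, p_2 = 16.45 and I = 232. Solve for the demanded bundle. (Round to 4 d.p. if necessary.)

q_1 gives more utility per dollar, so spend all income on q_1: q_1* = I/p_1, q_2* = 0.
Numerically: q_1* = 16.5714, q_2* = 0.

q_1* = 16.5714, q_2* = 0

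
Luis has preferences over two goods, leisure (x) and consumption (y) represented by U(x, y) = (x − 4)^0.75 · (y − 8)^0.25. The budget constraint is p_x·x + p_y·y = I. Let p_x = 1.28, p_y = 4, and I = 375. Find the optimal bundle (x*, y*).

MRS = 3·(y−8)/(x−4). Tangency with p_x/p_y gives y−8 = (1/3)·(p_x/p_y)·(x−4).
Substituting into the budget: x* = 4 + 0.75·(I − 4·p_x − 8·p_y)/p_x, and y* = 8 + 0.25·(…)/p_y.
Discretionary income = 375 − 4·1.28 − 8·4 = 337.88; x* = 4 + 0.75·337.88/1.28 = 201.9766; y* = 8 + 0.25·337.88/4 = 29.1175.

x* = 201.9766, y* = 29.1175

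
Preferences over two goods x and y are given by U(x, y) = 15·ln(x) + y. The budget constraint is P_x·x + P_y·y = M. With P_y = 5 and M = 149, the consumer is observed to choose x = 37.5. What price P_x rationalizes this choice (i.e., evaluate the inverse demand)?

P_x = 2

Set MRS = P_x/P_y: (15/x)/1 = P_x/P_y.
So x*(P_x,P_y) = 15·P_y/P_x, independent of income; and y* = (M − 15·P_y)/P_y.
Set x* = 37.5 in the demand function and solve for P_x: P_x = 2.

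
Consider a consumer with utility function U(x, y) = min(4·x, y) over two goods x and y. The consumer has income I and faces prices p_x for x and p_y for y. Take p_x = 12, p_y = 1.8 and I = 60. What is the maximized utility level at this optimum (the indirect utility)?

Leontief preferences: the optimum is at the kink where x/1 = y/4, i.e. y = 4·x.
Budget: p_x·x + p_y·4·x = I, so (p_x + 4·p_y)·x = I.
Demand: x*(p_x,p_y,I) = I/(p_x + 4·p_y), y* = 4·I/(p_x + 4·p_y).
Here 12 + 4·1.8 = 19.2, giving x* = 3.125 and y* = 12.5.
Utility at the optimum: U(3.125, 12.5) = 12.5.

V = 12.5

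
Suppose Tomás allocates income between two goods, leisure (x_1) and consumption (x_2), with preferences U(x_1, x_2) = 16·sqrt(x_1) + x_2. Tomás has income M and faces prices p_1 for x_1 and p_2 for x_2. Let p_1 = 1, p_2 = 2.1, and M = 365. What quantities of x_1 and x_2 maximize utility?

x_1* = 282.24, x_2* = 39.4095

Utility is quasi-linear in x_2; the FOC for x_1 is 8/√x_1 = p_1/p_2.
Thus x_1* = (8·p_2/p_1)² — independent of M — with the rest of income spent on x_2.
Plugging in: x_1* = (8·2.1/1)² = 282.24, x_2* = 39.4095.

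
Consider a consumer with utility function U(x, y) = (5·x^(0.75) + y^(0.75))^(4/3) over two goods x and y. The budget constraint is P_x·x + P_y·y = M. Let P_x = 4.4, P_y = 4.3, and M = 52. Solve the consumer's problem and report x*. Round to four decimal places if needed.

x* = 11.798

MRS = MU_x/MU_y = 5·(y/x)^(0.25). Set equal to P_x/P_y.
Solve for the ratio: y/x = [(1/5)·P_x/P_y]^(4).
Substitute y = (y/x)·x into the budget: x* = M/(P_x + P_y·(y/x)).
Numerically y/x = 0.001754, so x* = 52/(4.4 + 4.3·0.001754) = 11.798.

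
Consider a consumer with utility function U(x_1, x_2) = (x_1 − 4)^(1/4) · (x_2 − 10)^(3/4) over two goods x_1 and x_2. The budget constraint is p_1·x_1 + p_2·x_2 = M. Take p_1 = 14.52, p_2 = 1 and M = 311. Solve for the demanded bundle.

Discretionary income = 311 − 4·14.52 − 10·1 = 242.92; x_1* = 4 + 0.25·242.92/14.52 = 8.1825; x_2* = 10 + 0.75·242.92/1 = 192.19.

x_1* = 8.1825, x_2* = 192.19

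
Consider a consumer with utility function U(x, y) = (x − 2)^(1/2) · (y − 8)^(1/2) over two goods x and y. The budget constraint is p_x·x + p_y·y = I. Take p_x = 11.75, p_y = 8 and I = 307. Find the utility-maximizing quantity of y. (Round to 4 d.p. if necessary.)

Let x' = x−2, y' = y−8. MRS = y'/x' = p_x/p_y.
After buying the subsistence bundle (2, 8), a share 0.5 of the remaining income goes to x: x* = 2 + 0.5·(I − 2p_x − 8p_y)/p_x.
Discretionary income = 307 − 2·11.75 − 8·8 = 219.5; y* = 8 + 0.5·219.5/8 = 21.7188.

y* = 21.7188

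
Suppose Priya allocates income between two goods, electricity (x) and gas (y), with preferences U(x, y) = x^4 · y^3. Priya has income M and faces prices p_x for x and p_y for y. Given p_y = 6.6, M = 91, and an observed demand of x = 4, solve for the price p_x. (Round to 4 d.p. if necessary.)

The MRS is (4/3)·y/x. Set MRS = p_x/p_y.
Rearranging, p_y·y = (3/4)·p_x·x. Substituting into the budget gives p_x·x·(1 + (3/4)) = M.
Demand: x*(p_x,p_y,M) = 4/7·M/p_x and y* = 3/7·M/p_y.
Set x* = 4 in the demand function and solve for p_x: p_x = 13.

p_x = 13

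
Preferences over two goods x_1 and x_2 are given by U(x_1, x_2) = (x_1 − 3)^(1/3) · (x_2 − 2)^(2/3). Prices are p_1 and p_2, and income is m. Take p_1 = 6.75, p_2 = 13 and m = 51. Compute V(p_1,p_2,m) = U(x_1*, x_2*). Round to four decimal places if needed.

MRS = (1/2)·(x_2−2)/(x_1−3). Tangency with p_1/p_2 gives x_2−2 = 2·(p_1/p_2)·(x_1−3).
After buying the subsistence bundle (3, 2), a share 1/3 of the remaining income goes to x_1: x_1* = 3 + 1/3·(m − 3p_1 − 2p_2)/p_1.
Discretionary income = 51 − 3·6.75 − 2·13 = 4.75; x_1* = 3 + 1/3·4.75/6.75 = 3.2346; x_2* = 2 + 2/3·4.75/13 = 2.2436.
Utility at the optimum: U(3.2346, 2.2436) = 0.2405.

V = 0.2405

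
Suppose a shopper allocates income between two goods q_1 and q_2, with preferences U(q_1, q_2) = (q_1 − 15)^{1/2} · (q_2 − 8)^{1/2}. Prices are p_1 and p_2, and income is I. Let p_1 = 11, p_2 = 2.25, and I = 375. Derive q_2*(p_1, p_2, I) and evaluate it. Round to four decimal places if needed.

Let q_1' = q_1−15, q_2' = q_2−8. MRS = q_2'/q_1' = p_1/p_2.
After buying the subsistence bundle (15, 8), a share 0.5 of the remaining income goes to q_1: q_1* = 15 + 0.5·(I − 15p_1 − 8p_2)/p_1.
Discretionary income = 375 − 15·11 − 8·2.25 = 192; q_2* = 8 + 0.5·192/2.25 = 50.6667.

q_2* = 50.6667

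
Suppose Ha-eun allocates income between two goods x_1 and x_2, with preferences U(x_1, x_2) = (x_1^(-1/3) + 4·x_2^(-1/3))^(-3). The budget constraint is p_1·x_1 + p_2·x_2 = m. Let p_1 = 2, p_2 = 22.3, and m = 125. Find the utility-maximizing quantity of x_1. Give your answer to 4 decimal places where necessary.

x_1* = 10.1321

With the ratio pinned down, the budget gives x_1* = m/(p_1 + p_2·(x_2/x_1)) and x_2* = (x_2/x_1)·x_1*.
Numerically x_2/x_1 = 0.463542, so x_1* = 125/(2 + 22.3·0.463542) = 10.1321.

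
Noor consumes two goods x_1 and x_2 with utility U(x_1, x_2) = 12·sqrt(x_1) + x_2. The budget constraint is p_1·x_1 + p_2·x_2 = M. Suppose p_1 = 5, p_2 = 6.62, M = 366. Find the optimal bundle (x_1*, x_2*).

x_1* = 63.1071, x_2* = 7.623

MU_x_1 = 6/√x_1, MU_x_2 = 1. Tangency: 6/√x_1 = p_1/p_2.
Thus x_1* = (6·p_2/p_1)² — independent of M — with the rest of income spent on x_2.
Plugging in: x_1* = (6·6.62/5)² = 63.1071, x_2* = 7.623.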